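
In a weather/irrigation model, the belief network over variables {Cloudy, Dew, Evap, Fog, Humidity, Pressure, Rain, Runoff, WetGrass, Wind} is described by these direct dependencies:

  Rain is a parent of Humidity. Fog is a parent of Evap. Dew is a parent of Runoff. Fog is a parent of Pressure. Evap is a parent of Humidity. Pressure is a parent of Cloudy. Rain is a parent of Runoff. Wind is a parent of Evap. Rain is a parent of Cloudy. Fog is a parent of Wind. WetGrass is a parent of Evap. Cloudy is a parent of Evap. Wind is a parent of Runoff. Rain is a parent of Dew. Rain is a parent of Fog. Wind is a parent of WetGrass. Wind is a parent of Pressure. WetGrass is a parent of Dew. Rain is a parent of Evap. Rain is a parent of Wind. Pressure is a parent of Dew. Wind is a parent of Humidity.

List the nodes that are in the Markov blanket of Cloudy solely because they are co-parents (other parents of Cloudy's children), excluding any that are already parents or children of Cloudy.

{Fog, WetGrass, Wind}

Children of Cloudy: Evap.
  Evap: Fog, Rain, WetGrass, Wind
Excluding nodes already adjacent to Cloudy (Evap, Pressure, Rain), the co-parent-only contribution is {Fog, WetGrass, Wind}.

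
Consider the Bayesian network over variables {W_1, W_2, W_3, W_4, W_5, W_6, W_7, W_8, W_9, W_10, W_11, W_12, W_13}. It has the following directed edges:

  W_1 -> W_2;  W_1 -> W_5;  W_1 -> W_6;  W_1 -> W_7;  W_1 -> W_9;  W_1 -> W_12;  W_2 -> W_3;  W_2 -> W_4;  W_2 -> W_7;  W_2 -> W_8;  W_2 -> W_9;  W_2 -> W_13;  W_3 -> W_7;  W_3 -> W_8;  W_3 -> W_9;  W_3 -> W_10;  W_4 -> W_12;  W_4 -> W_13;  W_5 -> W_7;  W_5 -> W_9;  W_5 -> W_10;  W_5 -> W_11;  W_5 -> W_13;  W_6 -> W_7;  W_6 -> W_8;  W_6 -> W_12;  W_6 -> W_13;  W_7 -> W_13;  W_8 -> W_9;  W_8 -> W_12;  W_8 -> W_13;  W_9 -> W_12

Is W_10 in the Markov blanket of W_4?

By definition, MB(W_4) is built from W_4's parents, W_4's children, and the co-parents of W_4.
Pa(W_4) = {W_2}.
W_4's children: W_12, W_13.
Other parents of W_4's children:
  W_12's other parents are W_1, W_6, W_8, W_9.
  parents(W_13) \ {W_4} = {W_2, W_5, W_6, W_7, W_8}.
MB(W_4) = {W_1, W_2, W_5, W_6, W_7, W_8, W_9, W_12, W_13}; W_10 is not in this set.

No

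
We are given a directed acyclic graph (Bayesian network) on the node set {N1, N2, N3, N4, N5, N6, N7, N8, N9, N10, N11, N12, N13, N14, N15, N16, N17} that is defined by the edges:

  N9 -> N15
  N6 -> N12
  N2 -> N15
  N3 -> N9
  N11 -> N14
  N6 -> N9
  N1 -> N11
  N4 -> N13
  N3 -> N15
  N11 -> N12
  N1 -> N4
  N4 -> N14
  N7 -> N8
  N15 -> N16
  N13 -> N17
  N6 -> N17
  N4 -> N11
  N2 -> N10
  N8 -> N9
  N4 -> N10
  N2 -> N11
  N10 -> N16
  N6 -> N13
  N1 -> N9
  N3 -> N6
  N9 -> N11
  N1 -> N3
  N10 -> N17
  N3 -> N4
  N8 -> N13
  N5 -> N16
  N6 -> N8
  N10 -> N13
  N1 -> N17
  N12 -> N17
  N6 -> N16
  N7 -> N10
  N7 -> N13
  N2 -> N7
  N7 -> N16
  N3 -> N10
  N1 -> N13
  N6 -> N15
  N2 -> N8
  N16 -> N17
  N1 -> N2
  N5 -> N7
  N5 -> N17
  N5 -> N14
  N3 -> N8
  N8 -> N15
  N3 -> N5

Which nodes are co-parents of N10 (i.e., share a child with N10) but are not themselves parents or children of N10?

Children of N10: N13, N16, N17.
  N13's other parents are N1, N4, N6, N7, N8.
  parents(N16) \ {N10} = {N5, N6, N7, N15}.
  N17 also has parents N1, N5, N6, N12, N13, N16.
Excluding nodes already adjacent to N10 (N2, N3, N4, N7, N13, N16, N17), the co-parent-only contribution is {N1, N5, N6, N8, N12, N15}.

{N1, N5, N6, N8, N12, N15}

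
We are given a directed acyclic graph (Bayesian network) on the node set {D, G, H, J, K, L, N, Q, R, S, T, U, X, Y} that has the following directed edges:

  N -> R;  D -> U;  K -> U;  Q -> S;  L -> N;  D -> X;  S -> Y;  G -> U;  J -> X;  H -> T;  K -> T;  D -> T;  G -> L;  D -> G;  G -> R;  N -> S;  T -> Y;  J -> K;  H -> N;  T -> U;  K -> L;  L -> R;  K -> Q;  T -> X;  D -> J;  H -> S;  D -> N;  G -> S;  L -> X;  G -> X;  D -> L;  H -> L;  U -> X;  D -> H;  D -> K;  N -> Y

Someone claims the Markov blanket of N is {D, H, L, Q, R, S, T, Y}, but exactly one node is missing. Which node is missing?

By definition, MB(N) is built from N's parents, N's children, and the co-parents of N.
Parents of N: D, H, L.
N has children R, S, Y.
For each child, the remaining parents (spouses of N):
  R's other parents are G, L.
  parents(S) \ {N} = {G, H, Q}.
  parents(Y) \ {N} = {S, T}.
MB(N) = {D, G, H, L, Q, R, S, T, Y}.
Comparing with the claimed set, G is missing.

G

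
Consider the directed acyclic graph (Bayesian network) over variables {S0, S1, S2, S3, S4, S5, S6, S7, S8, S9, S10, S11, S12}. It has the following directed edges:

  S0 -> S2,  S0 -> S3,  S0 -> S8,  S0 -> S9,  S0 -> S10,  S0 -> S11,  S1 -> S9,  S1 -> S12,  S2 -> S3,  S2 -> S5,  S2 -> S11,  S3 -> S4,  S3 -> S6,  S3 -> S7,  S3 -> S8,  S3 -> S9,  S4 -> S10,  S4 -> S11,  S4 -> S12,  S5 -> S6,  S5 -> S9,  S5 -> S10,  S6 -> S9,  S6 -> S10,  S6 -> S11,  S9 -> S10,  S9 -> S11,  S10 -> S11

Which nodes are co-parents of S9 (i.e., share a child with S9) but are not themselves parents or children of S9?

{S2, S4}

Children of S9: S10, S11.
  parents(S10) \ {S9} = {S0, S4, S5, S6}.
  S11's other parents are S0, S2, S4, S6, S10.
Excluding nodes already adjacent to S9 (S0, S1, S3, S5, S6, S10, S11), the co-parent-only contribution is {S2, S4}.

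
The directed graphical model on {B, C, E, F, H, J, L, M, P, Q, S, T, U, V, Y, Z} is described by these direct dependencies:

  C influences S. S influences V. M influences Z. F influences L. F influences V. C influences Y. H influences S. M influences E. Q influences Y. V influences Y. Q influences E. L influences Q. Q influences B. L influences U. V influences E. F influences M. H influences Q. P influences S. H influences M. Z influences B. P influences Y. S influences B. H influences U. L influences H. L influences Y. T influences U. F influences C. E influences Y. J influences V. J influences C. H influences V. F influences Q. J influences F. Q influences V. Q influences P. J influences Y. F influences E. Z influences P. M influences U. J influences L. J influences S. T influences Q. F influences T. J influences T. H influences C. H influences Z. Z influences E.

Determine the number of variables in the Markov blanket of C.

A node's Markov blanket = Pa ∪ Ch ∪ (parents of Ch other than the node itself).
Ch(C) = {S, Y}.
C has parents F, H, J.
Other parents of C's children:
  S: H, J, P
  Y: E, J, L, P, Q, V
MB(C) = {E, F, H, J, L, P, Q, S, V, Y}, which has 10 nodes.

10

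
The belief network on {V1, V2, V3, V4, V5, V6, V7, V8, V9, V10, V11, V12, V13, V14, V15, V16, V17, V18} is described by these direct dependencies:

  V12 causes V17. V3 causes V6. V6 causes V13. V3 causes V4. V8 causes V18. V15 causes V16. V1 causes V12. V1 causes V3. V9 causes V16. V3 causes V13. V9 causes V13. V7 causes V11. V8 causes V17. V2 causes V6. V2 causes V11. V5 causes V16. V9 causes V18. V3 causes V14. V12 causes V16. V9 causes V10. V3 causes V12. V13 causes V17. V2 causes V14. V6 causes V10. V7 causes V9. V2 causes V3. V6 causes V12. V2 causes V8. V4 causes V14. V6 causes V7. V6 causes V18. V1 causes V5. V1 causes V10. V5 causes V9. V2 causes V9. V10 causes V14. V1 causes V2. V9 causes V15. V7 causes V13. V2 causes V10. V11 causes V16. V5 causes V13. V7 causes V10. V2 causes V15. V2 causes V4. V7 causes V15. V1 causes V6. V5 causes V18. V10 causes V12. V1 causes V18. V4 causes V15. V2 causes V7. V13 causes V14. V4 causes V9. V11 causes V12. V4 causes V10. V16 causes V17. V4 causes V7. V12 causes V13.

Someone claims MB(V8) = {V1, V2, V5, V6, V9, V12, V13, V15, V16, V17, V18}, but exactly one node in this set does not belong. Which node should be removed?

Recall MB(v) = parents ∪ children ∪ spouses, where spouses are the other parents of v's children.
V8's parents: V2.
V8 has children V17, V18.
For each child, the remaining parents (spouses of V8):
  V17: V12, V13, V16
  V18: V1, V5, V6, V9
MB(V8) = {V1, V2, V5, V6, V9, V12, V13, V16, V17, V18}.
V15 is neither a parent, child, nor co-parent of V8, so it does not belong.

V15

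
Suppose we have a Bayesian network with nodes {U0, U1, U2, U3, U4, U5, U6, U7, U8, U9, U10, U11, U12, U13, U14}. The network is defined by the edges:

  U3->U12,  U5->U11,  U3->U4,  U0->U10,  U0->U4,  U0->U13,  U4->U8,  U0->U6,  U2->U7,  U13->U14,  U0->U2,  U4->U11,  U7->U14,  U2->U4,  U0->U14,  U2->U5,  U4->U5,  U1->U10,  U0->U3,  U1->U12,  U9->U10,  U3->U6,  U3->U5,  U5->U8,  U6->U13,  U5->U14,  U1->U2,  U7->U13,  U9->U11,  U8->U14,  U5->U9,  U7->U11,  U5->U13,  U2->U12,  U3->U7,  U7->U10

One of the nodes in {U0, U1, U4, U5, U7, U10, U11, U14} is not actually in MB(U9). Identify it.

By definition, MB(U9) is built from U9's parents, U9's children, and the co-parents of U9.
Pa(U9) = {U5}.
Children of U9: U10, U11.
For each child, the remaining parents (spouses of U9):
  U10's other parents are U0, U1, U7.
  U11 also has parents U4, U5, U7.
MB(U9) = {U0, U1, U4, U5, U7, U10, U11}.
U14 is neither a parent, child, nor co-parent of U9, so it does not belong.

U14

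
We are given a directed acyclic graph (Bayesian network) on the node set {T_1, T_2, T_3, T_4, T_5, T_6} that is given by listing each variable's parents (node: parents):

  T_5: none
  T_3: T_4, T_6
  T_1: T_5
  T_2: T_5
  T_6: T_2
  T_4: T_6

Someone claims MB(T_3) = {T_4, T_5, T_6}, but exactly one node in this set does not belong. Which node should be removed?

T_3 has no children.
T_3's parents: T_4, T_6.
T_3 has no children, so there are no co-parents.
MB(T_3) = {T_4, T_6}.
T_5 is neither a parent, child, nor co-parent of T_3, so it does not belong.

T_5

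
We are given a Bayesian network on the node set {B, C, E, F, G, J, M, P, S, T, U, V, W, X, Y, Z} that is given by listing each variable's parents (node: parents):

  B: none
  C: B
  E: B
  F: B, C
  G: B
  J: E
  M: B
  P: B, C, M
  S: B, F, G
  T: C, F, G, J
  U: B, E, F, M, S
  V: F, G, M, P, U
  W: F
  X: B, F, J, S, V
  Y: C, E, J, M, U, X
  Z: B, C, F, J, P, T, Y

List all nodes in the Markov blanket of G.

A node's Markov blanket = Pa ∪ Ch ∪ (parents of Ch other than the node itself).
G has parent B.
G has children S, T, V.
For each child, the remaining parents (spouses of G):
  S's other parents are B, F.
  parents(T) \ {G} = {C, F, J}.
  V also has parents F, M, P, U.
Taking the union gives {B, C, F, J, M, P, S, T, U, V}.

{B, C, F, J, M, P, S, T, U, V}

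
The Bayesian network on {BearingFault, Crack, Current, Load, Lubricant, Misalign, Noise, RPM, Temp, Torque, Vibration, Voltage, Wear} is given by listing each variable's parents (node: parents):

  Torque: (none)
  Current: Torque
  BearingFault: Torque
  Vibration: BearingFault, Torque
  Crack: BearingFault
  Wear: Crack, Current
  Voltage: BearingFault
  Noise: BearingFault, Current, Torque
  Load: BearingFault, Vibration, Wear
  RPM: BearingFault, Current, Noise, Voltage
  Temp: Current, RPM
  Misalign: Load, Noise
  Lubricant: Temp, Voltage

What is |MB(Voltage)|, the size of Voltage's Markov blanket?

6

The Markov blanket of a node is its parents, its children, and the other parents of its children.
Voltage has parent BearingFault.
Children of Voltage: Lubricant, RPM.
Other parents of Voltage's children:
  RPM's other parents are BearingFault, Current, Noise.
  Lubricant also has parent Temp.
MB(Voltage) = {BearingFault, Current, Lubricant, Noise, RPM, Temp}, which has 6 nodes.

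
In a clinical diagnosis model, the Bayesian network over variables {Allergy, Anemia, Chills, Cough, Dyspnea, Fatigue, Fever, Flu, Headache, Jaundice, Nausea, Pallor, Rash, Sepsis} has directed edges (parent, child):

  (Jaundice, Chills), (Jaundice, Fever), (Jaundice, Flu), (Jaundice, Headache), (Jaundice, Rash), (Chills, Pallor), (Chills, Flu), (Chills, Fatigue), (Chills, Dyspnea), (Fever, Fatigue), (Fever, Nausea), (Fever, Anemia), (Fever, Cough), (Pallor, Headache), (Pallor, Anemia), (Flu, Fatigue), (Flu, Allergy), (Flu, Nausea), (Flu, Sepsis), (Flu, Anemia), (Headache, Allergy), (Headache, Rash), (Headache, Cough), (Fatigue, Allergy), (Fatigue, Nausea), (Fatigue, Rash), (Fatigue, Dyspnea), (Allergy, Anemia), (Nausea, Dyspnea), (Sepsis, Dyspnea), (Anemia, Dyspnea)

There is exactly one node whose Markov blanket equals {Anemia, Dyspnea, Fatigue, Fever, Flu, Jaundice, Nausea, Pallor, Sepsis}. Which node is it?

Chills

The target node must have every member of {Anemia, Dyspnea, Fatigue, Fever, Flu, Jaundice, Nausea, Pallor, Sepsis} as a parent, child, or co-parent, and no others.
Parents of Chills: Jaundice; children: Dyspnea, Fatigue, Flu, Pallor; co-parents: Anemia, Fatigue, Fever, Flu, Jaundice, Nausea, Sepsis.
These exactly cover the given set, so the node is Chills.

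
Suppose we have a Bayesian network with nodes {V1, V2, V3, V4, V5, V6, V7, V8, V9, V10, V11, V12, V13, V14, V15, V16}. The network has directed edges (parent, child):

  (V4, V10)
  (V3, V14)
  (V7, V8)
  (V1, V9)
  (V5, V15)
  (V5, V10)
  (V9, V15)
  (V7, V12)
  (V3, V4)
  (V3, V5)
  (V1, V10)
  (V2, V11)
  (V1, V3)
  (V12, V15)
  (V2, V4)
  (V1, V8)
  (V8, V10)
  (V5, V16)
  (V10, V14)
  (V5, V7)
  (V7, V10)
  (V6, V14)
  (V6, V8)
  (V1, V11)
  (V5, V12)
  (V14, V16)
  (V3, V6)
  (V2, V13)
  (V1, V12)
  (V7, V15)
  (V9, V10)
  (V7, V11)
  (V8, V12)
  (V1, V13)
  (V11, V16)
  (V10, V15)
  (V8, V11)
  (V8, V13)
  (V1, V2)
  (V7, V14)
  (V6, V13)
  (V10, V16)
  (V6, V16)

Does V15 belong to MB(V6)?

No

By definition, MB(V6) is built from V6's parents, V6's children, and the co-parents of V6.
Ch(V6) = {V8, V13, V14, V16}.
V6 has parent V3.
Co-parents of V6 (other parents of its children):
  parents(V8) \ {V6} = {V1, V7}.
  V13's other parents are V1, V2, V8.
  parents(V14) \ {V6} = {V3, V7, V10}.
  parents(V16) \ {V6} = {V5, V10, V11, V14}.
MB(V6) = {V1, V2, V3, V5, V7, V8, V10, V11, V13, V14, V16}; V15 is not in this set.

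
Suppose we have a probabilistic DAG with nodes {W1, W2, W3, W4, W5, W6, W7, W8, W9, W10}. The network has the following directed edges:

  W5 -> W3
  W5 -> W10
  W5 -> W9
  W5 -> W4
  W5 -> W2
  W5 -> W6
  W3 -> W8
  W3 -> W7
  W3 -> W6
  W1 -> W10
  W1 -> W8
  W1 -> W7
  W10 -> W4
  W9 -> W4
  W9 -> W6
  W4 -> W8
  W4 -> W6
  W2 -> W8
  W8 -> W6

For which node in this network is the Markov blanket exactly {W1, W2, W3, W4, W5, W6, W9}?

The target node must have every member of {W1, W2, W3, W4, W5, W6, W9} as a parent, child, or co-parent, and no others.
Parents of W8: W1, W2, W3, W4; children: W6; co-parents: W3, W4, W5, W9.
These exactly cover the given set, so the node is W8.

W8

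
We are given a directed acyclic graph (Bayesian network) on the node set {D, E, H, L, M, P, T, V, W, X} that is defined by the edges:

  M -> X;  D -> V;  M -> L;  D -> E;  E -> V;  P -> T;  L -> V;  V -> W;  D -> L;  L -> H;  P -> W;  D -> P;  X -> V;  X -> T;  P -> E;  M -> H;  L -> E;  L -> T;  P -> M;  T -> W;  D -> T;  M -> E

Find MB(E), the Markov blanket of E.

Parents of E: D, L, M, P.
E has child V.
Co-parents of E (other parents of its children):
  parents(V) \ {E} = {D, L, X}.
Union: {D, L, M, P} ∪ {V} ∪ {D, L, X} = {D, L, M, P, V, X}.

{D, L, M, P, V, X}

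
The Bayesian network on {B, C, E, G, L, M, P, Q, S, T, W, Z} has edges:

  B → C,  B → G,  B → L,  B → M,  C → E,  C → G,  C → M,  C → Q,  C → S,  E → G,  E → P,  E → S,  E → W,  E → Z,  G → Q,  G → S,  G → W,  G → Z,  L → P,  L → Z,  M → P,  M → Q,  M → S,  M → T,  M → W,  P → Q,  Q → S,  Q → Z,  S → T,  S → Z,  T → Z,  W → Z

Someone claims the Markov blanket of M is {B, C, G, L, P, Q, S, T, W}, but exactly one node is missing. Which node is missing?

A node's Markov blanket = Pa ∪ Ch ∪ (parents of Ch other than the node itself).
Pa(M) = {B, C}.
Children of M: P, Q, S, T, W.
Other parents of M's children:
  parents(P) \ {M} = {E, L}.
  parents(Q) \ {M} = {C, G, P}.
  parents(S) \ {M} = {C, E, G, Q}.
  T also has parent S.
  W's other parents are E, G.
MB(M) = {B, C, E, G, L, P, Q, S, T, W}.
Comparing with the claimed set, E is missing.

E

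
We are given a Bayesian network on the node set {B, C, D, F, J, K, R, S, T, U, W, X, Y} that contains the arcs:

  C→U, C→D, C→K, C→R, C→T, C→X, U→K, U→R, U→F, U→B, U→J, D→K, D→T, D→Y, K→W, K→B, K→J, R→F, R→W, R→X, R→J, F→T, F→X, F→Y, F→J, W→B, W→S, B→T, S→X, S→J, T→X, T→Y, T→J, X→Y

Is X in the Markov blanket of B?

No

The Markov blanket of a node is its parents, its children, and the other parents of its children.
B's parents: K, U, W.
Children of B: T.
Parents of each child, excluding B:
  T's other parents are C, D, F.
MB(B) = {C, D, F, K, T, U, W}; X is not in this set.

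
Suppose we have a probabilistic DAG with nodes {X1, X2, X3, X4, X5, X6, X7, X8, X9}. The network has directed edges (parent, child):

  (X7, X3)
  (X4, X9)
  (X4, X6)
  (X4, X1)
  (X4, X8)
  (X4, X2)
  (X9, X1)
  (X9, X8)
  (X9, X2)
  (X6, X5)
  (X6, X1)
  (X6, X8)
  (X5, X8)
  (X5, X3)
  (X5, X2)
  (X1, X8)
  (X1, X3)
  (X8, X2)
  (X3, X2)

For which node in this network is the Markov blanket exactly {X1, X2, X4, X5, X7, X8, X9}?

The target node must have every member of {X1, X2, X4, X5, X7, X8, X9} as a parent, child, or co-parent, and no others.
Parents of X3: X1, X5, X7; children: X2; co-parents: X4, X5, X8, X9.
These exactly cover the given set, so the node is X3.

X3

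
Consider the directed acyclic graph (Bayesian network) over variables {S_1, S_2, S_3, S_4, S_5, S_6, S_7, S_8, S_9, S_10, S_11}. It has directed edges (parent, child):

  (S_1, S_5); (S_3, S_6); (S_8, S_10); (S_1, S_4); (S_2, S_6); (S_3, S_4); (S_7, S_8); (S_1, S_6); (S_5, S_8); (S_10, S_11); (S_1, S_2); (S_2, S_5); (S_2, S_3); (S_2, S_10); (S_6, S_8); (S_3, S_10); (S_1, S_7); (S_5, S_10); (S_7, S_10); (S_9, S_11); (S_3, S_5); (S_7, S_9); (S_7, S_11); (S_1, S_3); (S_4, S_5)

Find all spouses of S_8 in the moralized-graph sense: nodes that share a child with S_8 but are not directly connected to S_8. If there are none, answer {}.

Children of S_8: S_10.
  S_10: S_2, S_3, S_5, S_7
Excluding nodes already adjacent to S_8 (S_5, S_6, S_7, S_10), the co-parent-only contribution is {S_2, S_3}.

{S_2, S_3}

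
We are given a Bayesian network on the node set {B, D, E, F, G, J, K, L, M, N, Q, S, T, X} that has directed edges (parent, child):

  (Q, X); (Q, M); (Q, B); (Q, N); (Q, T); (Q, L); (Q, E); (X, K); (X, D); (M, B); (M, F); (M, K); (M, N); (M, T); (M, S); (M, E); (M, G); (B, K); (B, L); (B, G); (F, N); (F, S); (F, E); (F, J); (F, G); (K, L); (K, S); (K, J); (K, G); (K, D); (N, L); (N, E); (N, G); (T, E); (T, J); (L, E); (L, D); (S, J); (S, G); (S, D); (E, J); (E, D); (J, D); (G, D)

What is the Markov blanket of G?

{B, D, E, F, J, K, L, M, N, S, X}

By definition, MB(G) is built from G's parents, G's children, and the co-parents of G.
Pa(G) = {B, F, K, M, N, S}.
G has child D.
Parents of each child, excluding G:
  parents(D) \ {G} = {E, J, K, L, S, X}.
MB(G) = {B, D, E, F, J, K, L, M, N, S, X}.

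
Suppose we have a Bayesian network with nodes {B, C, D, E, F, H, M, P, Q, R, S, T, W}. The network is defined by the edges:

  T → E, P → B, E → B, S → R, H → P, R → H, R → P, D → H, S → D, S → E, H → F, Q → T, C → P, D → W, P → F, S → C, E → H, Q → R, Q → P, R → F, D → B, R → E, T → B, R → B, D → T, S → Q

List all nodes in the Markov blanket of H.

H has children F, P.
H has parents D, E, R.
For each child, the remaining parents (spouses of H):
  P also has parents C, Q, R.
  F also has parents P, R.
Union: {D, E, R} ∪ {F, P} ∪ {C, P, Q, R} = {C, D, E, F, P, Q, R}.

{C, D, E, F, P, Q, R}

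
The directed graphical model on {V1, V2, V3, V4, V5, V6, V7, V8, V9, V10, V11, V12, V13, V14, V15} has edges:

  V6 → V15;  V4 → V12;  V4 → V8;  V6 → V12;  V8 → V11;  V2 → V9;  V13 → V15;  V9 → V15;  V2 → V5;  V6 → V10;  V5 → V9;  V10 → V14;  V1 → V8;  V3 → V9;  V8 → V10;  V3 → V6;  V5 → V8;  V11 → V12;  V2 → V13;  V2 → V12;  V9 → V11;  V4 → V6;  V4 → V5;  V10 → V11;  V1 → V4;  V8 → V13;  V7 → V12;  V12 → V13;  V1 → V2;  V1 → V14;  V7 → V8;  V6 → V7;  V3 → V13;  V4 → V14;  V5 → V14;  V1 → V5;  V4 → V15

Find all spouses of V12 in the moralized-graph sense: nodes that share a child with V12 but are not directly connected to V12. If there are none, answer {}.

Children of V12: V13.
  V13: V2, V3, V8
Excluding nodes already adjacent to V12 (V2, V4, V6, V7, V11, V13), the co-parent-only contribution is {V3, V8}.

{V3, V8}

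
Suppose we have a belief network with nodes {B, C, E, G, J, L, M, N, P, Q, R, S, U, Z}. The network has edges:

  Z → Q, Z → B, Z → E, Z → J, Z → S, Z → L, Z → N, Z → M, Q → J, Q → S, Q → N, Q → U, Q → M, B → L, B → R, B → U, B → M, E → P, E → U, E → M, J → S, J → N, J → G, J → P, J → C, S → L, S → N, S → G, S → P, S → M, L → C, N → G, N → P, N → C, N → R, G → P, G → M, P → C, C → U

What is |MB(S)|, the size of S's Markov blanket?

10

By definition, MB(S) is built from S's parents, S's children, and the co-parents of S.
Pa(S) = {J, Q, Z}.
S has children G, L, M, N, P.
Co-parents of S (other parents of its children):
  L: B, Z
  N: J, Q, Z
  G: J, N
  P: E, G, J, N
  M: B, E, G, Q, Z
MB(S) = {B, E, G, J, L, M, N, P, Q, Z}, which has 10 nodes.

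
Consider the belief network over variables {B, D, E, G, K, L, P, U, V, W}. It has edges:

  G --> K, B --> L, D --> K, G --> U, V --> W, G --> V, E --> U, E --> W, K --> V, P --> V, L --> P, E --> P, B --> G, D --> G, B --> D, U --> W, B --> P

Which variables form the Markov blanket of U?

Ch(U) = {W}.
Pa(U) = {E, G}.
Parents of each child, excluding U:
  W's other parents are E, V.
Taking the union gives {E, G, V, W}.

{E, G, V, W}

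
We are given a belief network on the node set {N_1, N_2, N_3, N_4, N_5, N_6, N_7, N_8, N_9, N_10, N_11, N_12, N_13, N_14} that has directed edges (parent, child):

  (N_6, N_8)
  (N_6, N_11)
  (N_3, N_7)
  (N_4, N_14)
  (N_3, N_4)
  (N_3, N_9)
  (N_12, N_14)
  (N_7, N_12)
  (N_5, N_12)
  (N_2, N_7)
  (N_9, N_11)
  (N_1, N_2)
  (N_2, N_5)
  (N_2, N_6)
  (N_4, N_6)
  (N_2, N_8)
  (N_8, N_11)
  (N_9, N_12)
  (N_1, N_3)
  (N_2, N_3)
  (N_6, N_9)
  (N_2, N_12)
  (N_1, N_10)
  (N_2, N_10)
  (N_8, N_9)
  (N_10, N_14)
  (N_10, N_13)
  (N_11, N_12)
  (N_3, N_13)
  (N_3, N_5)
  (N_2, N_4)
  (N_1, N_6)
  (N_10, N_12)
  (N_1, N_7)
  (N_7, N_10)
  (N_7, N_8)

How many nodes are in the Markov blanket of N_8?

A node's Markov blanket = Pa ∪ Ch ∪ (parents of Ch other than the node itself).
Parents of N_8: N_2, N_6, N_7.
Ch(N_8) = {N_9, N_11}.
Co-parents of N_8 (other parents of its children):
  parents(N_9) \ {N_8} = {N_3, N_6}.
  parents(N_11) \ {N_8} = {N_6, N_9}.
MB(N_8) = {N_2, N_3, N_6, N_7, N_9, N_11}, which has 6 nodes.

6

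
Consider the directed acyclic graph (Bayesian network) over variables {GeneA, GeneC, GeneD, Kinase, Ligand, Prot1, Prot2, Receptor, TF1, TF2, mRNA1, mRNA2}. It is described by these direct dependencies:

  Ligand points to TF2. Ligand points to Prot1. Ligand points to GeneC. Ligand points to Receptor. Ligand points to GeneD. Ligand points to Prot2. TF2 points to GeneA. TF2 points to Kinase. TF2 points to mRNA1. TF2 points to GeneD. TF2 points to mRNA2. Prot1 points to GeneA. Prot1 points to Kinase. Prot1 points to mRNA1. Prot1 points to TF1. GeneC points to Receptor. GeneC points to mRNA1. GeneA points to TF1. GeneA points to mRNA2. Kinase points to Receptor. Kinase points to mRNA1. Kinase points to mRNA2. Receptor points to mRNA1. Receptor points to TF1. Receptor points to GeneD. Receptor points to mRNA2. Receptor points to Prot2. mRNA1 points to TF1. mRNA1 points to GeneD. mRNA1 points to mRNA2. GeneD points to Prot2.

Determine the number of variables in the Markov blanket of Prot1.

8

Prot1 has parent Ligand.
Prot1's children: GeneA, Kinase, TF1, mRNA1.
For each child, the remaining parents (spouses of Prot1):
  GeneA's other parent is TF2.
  Kinase also has parent TF2.
  mRNA1 also has parents GeneC, Kinase, Receptor, TF2.
  TF1's other parents are GeneA, Receptor, mRNA1.
MB(Prot1) = {GeneA, GeneC, Kinase, Ligand, Receptor, TF1, TF2, mRNA1}, which has 8 nodes.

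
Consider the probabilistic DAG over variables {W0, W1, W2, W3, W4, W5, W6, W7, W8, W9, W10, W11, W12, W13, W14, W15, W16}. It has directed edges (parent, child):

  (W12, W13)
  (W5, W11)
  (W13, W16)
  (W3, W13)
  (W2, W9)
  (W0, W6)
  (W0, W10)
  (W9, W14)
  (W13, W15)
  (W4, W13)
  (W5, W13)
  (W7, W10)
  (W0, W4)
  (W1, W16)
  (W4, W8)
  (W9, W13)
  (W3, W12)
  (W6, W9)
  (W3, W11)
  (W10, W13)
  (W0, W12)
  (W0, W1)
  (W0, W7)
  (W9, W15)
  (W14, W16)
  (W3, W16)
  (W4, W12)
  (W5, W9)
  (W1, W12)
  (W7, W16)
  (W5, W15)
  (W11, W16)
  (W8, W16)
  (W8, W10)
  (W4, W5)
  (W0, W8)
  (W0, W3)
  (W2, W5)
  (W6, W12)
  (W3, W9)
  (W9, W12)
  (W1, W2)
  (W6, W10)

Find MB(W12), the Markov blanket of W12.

W12's children: W13.
Parents of W12: W0, W1, W3, W4, W6, W9.
Other parents of W12's children:
  W13: W3, W4, W5, W9, W10
Taking the union gives {W0, W1, W3, W4, W5, W6, W9, W10, W13}.

{W0, W1, W3, W4, W5, W6, W9, W10, W13}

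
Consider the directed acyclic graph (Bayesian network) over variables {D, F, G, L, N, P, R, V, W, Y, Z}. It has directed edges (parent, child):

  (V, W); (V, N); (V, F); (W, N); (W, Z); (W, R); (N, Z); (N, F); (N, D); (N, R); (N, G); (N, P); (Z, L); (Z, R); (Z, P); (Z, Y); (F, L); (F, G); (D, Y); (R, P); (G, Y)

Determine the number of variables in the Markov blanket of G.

5

Recall MB(v) = parents ∪ children ∪ spouses, where spouses are the other parents of v's children.
Children of G: Y.
G has parents F, N.
Co-parents of G (other parents of its children):
  Y's other parents are D, Z.
MB(G) = {D, F, N, Y, Z}, which has 5 nodes.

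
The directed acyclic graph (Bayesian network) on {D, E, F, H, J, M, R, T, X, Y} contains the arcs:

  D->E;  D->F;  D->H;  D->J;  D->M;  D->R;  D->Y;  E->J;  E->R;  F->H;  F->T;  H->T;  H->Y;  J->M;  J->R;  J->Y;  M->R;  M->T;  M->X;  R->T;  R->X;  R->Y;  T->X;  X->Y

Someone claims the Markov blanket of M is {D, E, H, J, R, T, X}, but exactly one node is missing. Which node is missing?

F

By definition, MB(M) is built from M's parents, M's children, and the co-parents of M.
Parents of M: D, J.
M's children: R, T, X.
For each child, the remaining parents (spouses of M):
  R also has parents D, E, J.
  T's other parents are F, H, R.
  parents(X) \ {M} = {R, T}.
MB(M) = {D, E, F, H, J, R, T, X}.
Comparing with the claimed set, F is missing.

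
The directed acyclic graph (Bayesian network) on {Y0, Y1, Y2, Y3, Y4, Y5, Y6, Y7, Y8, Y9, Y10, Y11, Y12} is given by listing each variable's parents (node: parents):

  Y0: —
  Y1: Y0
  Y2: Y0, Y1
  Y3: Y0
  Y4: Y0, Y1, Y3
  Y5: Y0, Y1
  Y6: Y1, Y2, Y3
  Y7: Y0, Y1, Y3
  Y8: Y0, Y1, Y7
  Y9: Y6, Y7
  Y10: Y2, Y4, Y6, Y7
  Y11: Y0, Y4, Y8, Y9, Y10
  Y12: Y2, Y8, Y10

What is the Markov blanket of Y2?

By definition, MB(Y2) is built from Y2's parents, Y2's children, and the co-parents of Y2.
Y2's children: Y6, Y10, Y12.
Y2 has parents Y0, Y1.
For each child, the remaining parents (spouses of Y2):
  Y6: Y1, Y3
  Y10: Y4, Y6, Y7
  Y12: Y8, Y10
Taking the union gives {Y0, Y1, Y3, Y4, Y6, Y7, Y8, Y10, Y12}.

{Y0, Y1, Y3, Y4, Y6, Y7, Y8, Y10, Y12}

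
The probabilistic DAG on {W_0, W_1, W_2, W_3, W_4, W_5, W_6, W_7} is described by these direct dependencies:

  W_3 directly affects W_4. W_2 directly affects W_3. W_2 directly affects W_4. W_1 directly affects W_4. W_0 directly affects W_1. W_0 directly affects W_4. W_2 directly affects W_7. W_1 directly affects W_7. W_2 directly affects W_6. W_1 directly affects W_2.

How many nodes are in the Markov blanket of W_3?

4

By definition, MB(W_3) is built from W_3's parents, W_3's children, and the co-parents of W_3.
Pa(W_3) = {W_2}.
W_3 has child W_4.
For each child, the remaining parents (spouses of W_3):
  parents(W_4) \ {W_3} = {W_0, W_1, W_2}.
MB(W_3) = {W_0, W_1, W_2, W_4}, which has 4 nodes.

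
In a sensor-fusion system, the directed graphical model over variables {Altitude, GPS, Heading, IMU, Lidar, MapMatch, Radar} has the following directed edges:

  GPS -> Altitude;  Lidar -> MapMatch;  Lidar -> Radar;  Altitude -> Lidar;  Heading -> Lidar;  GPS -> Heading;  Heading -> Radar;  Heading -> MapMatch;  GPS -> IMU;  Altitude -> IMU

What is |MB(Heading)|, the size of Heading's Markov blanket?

By definition, MB(Heading) is built from Heading's parents, Heading's children, and the co-parents of Heading.
Heading's parents: GPS.
Heading's children: Lidar, MapMatch, Radar.
For each child, the remaining parents (spouses of Heading):
  Lidar: Altitude
  MapMatch: Lidar
  Radar: Lidar
MB(Heading) = {Altitude, GPS, Lidar, MapMatch, Radar}, which has 5 nodes.

5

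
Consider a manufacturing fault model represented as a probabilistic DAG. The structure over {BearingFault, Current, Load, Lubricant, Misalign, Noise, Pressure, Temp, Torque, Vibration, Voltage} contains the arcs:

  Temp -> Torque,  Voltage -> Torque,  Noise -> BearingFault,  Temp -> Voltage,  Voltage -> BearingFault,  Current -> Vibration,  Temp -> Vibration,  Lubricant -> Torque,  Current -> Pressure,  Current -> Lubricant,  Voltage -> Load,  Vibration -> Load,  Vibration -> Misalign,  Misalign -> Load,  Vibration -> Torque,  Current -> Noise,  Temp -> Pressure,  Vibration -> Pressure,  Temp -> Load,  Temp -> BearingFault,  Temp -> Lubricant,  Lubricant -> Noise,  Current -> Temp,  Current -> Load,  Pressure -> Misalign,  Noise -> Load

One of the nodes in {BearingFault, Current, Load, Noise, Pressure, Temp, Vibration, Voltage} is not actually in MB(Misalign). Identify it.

Pa(Misalign) = {Pressure, Vibration}.
Children of Misalign: Load.
Parents of each child, excluding Misalign:
  Load: Current, Noise, Temp, Vibration, Voltage
MB(Misalign) = {Current, Load, Noise, Pressure, Temp, Vibration, Voltage}.
BearingFault is neither a parent, child, nor co-parent of Misalign, so it does not belong.

BearingFault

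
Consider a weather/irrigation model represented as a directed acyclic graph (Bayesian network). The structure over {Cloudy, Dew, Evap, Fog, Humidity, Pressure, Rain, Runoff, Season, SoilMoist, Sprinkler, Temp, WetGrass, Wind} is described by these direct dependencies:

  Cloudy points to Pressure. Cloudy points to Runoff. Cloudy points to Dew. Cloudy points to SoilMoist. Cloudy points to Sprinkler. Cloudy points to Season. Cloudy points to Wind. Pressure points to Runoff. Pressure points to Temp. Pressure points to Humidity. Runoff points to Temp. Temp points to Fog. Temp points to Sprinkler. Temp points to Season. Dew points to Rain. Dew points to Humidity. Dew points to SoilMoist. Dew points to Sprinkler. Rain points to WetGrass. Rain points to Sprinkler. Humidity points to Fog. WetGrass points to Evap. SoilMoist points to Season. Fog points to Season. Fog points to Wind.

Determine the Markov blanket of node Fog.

Recall MB(v) = parents ∪ children ∪ spouses, where spouses are the other parents of v's children.
Fog has children Season, Wind.
Parents of Fog: Humidity, Temp.
Co-parents of Fog (other parents of its children):
  Season also has parents Cloudy, SoilMoist, Temp.
  Wind's other parent is Cloudy.
So the Markov blanket of Fog is {Cloudy, Humidity, Season, SoilMoist, Temp, Wind}.

{Cloudy, Humidity, Season, SoilMoist, Temp, Wind}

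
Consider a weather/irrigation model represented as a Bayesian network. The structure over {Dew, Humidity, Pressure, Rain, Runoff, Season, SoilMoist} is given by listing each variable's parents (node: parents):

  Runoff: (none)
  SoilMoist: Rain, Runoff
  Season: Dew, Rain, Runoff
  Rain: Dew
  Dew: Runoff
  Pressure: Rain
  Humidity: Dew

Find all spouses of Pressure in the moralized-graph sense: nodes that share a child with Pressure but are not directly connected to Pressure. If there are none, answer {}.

Pressure has no children, so it has no co-parents. The set is empty.

{}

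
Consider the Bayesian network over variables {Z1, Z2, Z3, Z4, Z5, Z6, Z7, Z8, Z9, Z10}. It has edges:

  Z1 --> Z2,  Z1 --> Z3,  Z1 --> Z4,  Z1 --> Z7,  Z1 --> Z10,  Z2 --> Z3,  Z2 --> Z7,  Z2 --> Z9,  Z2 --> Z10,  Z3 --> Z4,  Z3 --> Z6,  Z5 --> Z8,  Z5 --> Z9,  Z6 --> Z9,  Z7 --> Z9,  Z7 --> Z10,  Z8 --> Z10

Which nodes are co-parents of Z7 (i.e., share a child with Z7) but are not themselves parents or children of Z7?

Children of Z7: Z9, Z10.
  Z9 also has parents Z2, Z5, Z6.
  Z10 also has parents Z1, Z2, Z8.
Excluding nodes already adjacent to Z7 (Z1, Z2, Z9, Z10), the co-parent-only contribution is {Z5, Z6, Z8}.

{Z5, Z6, Z8}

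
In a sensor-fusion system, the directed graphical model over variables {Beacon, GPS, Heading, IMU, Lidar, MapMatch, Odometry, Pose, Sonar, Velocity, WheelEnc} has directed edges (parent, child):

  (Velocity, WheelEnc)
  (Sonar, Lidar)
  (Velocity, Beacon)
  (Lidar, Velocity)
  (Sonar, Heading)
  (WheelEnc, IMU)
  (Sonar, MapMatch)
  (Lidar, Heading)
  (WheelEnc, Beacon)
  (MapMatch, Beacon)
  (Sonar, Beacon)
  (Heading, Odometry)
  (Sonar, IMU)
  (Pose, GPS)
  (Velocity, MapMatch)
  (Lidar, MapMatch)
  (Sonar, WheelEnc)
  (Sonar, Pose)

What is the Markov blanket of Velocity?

{Beacon, Lidar, MapMatch, Sonar, WheelEnc}

The Markov blanket of a node is its parents, its children, and the other parents of its children.
Children of Velocity: Beacon, MapMatch, WheelEnc.
Velocity's parents: Lidar.
For each child, the remaining parents (spouses of Velocity):
  WheelEnc: Sonar
  MapMatch: Lidar, Sonar
  Beacon: MapMatch, Sonar, WheelEnc
Taking the union gives {Beacon, Lidar, MapMatch, Sonar, WheelEnc}.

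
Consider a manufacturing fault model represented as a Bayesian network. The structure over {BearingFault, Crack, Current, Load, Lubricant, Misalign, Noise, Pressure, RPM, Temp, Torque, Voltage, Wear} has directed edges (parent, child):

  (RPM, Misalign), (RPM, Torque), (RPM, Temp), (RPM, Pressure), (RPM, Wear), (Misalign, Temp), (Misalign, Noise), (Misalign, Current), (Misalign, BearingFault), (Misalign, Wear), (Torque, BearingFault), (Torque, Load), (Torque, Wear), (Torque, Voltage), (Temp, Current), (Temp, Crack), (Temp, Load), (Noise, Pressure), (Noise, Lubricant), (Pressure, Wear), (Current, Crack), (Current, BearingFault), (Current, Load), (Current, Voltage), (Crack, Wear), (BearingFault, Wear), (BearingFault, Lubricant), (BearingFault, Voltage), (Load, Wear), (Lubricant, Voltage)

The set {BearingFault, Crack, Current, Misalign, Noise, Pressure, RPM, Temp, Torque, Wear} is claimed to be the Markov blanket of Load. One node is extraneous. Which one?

Recall MB(v) = parents ∪ children ∪ spouses, where spouses are the other parents of v's children.
Parents of Load: Current, Temp, Torque.
Children of Load: Wear.
Parents of each child, excluding Load:
  Wear also has parents BearingFault, Crack, Misalign, Pressure, RPM, Torque.
MB(Load) = {BearingFault, Crack, Current, Misalign, Pressure, RPM, Temp, Torque, Wear}.
Noise is neither a parent, child, nor co-parent of Load, so it does not belong.

Noise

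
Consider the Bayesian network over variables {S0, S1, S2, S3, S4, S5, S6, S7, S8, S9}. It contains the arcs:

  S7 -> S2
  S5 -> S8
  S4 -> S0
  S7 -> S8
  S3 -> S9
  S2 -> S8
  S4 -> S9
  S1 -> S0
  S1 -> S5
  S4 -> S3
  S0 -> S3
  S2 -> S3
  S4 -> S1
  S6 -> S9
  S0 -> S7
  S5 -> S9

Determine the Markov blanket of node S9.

Recall MB(v) = parents ∪ children ∪ spouses, where spouses are the other parents of v's children.
S9 has no children.
Pa(S9) = {S3, S4, S5, S6}.
S9 has no children, so there are no co-parents.
So the Markov blanket of S9 is {S3, S4, S5, S6}.

{S3, S4, S5, S6}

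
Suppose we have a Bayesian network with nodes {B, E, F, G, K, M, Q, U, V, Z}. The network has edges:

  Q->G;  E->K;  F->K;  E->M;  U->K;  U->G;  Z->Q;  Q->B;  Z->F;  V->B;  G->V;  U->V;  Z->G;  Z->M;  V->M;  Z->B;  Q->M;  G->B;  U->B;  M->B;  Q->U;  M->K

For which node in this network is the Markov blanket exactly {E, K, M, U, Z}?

F

The target node must have every member of {E, K, M, U, Z} as a parent, child, or co-parent, and no others.
Parents of F: Z; children: K; co-parents: E, M, U.
These exactly cover the given set, so the node is F.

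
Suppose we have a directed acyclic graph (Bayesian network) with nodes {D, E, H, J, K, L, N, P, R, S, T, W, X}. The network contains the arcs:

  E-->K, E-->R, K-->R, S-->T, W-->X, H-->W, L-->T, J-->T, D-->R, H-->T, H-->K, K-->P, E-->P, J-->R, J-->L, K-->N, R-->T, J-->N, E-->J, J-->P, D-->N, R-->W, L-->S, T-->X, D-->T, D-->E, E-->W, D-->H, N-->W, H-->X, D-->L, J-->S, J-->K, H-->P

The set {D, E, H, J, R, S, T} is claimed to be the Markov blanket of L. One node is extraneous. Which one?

E

Recall MB(v) = parents ∪ children ∪ spouses, where spouses are the other parents of v's children.
L's parents: D, J.
Children of L: S, T.
Other parents of L's children:
  S also has parent J.
  T also has parents D, H, J, R, S.
MB(L) = {D, H, J, R, S, T}.
E is neither a parent, child, nor co-parent of L, so it does not belong.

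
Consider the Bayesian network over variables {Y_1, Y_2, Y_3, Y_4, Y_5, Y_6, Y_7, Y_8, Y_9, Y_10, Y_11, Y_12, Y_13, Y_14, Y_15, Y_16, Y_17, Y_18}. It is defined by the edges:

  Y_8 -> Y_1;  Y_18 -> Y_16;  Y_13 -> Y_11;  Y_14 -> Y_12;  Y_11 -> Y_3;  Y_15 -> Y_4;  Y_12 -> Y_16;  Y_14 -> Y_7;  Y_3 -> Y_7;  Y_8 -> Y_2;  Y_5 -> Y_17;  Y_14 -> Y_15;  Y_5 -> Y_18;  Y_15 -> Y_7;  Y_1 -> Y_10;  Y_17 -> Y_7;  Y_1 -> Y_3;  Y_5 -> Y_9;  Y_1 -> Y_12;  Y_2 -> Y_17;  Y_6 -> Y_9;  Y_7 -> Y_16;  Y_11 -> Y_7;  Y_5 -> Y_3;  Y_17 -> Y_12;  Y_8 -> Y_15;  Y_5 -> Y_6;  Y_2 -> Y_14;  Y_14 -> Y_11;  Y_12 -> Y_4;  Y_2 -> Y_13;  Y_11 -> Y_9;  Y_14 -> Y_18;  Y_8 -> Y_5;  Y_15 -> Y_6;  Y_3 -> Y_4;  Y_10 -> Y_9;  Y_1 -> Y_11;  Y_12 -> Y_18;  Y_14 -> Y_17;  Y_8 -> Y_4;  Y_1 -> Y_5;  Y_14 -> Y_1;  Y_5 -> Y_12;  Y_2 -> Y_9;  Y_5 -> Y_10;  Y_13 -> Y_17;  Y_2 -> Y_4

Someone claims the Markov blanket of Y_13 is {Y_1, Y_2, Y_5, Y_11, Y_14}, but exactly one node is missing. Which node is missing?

Y_13's children: Y_11, Y_17.
Y_13's parents: Y_2.
For each child, the remaining parents (spouses of Y_13):
  Y_17 also has parents Y_2, Y_5, Y_14.
  Y_11's other parents are Y_1, Y_14.
MB(Y_13) = {Y_1, Y_2, Y_5, Y_11, Y_14, Y_17}.
Comparing with the claimed set, Y_17 is missing.

Y_17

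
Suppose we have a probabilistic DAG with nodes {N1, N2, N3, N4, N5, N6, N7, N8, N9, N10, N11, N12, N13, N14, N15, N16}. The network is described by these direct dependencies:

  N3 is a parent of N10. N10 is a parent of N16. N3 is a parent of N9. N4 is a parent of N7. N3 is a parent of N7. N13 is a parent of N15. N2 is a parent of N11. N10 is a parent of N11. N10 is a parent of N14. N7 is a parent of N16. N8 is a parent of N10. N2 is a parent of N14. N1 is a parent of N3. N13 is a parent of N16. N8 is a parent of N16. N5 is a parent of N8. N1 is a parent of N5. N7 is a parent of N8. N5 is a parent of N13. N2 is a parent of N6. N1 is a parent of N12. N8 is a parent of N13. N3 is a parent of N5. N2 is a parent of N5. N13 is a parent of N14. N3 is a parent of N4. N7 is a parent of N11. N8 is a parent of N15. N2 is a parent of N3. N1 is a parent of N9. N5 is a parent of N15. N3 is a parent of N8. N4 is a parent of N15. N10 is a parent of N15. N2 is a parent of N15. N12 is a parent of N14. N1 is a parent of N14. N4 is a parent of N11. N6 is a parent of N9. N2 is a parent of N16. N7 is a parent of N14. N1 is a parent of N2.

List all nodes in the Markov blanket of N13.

By definition, MB(N13) is built from N13's parents, N13's children, and the co-parents of N13.
Ch(N13) = {N14, N15, N16}.
Parents of N13: N5, N8.
Parents of each child, excluding N13:
  N14: N1, N2, N7, N10, N12
  N15: N2, N4, N5, N8, N10
  N16: N2, N7, N8, N10
MB(N13) = {N1, N2, N4, N5, N7, N8, N10, N12, N14, N15, N16}.

{N1, N2, N4, N5, N7, N8, N10, N12, N14, N15, N16}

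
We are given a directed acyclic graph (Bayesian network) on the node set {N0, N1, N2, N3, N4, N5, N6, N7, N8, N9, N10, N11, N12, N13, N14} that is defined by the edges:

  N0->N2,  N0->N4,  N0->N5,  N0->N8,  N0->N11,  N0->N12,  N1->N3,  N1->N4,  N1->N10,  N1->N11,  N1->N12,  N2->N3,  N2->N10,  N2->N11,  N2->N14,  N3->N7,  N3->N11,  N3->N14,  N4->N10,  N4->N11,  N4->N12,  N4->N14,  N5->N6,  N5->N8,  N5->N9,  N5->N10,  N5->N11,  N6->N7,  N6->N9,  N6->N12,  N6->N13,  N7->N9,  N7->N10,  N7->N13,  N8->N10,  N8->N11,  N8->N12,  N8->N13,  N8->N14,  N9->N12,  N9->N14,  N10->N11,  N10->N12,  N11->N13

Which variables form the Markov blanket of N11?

N11 has parents N0, N1, N2, N3, N4, N5, N8, N10.
N11's children: N13.
Co-parents of N11 (other parents of its children):
  parents(N13) \ {N11} = {N6, N7, N8}.
MB(N11) = {N0, N1, N2, N3, N4, N5, N6, N7, N8, N10, N13}.

{N0, N1, N2, N3, N4, N5, N6, N7, N8, N10, N13}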